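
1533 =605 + 928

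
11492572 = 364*31573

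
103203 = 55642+47561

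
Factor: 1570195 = 5^1*11^1  *  28549^1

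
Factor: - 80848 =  - 2^4*31^1  *163^1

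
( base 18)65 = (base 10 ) 113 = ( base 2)1110001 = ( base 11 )A3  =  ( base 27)45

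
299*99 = 29601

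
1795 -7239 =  - 5444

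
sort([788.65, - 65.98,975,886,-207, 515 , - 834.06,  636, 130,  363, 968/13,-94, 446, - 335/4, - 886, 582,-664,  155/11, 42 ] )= [-886, - 834.06, - 664,-207, -94 , - 335/4,-65.98 , 155/11, 42, 968/13,  130,  363,  446,  515,  582, 636, 788.65,  886,975 ] 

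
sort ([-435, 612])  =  [ - 435, 612 ]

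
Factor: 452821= 452821^1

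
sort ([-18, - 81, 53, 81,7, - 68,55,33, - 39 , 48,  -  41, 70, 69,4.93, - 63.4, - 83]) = [ - 83, - 81, - 68, - 63.4, - 41,-39, -18, 4.93,  7, 33,48 , 53,  55,69, 70, 81 ] 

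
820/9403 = 820/9403= 0.09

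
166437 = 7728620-7562183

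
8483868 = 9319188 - 835320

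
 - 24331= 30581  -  54912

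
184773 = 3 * 61591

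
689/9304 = 689/9304 = 0.07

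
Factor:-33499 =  -139^1* 241^1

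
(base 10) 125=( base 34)3n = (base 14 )8D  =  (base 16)7D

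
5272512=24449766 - 19177254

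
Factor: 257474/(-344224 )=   -  2^( - 4 )*7^1*31^( - 1 ) * 53^1 = - 371/496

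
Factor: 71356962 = 2^1*3^1*11892827^1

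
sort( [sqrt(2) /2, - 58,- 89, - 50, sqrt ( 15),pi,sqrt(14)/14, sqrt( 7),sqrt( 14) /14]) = [ - 89,  -  58 ,  -  50,sqrt( 14)/14,  sqrt (14 ) /14,sqrt(2 )/2 , sqrt(7 ), pi,sqrt( 15) ] 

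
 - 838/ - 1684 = 419/842 = 0.50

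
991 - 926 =65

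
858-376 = 482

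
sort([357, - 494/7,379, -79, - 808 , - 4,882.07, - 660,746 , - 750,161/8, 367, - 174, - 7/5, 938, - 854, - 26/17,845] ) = [  -  854 , - 808, - 750,  -  660, - 174, - 79, - 494/7, - 4, - 26/17, - 7/5,  161/8, 357,367 , 379, 746, 845,882.07, 938]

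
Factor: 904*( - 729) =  - 659016 = - 2^3*3^6*113^1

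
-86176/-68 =1267 + 5/17 =1267.29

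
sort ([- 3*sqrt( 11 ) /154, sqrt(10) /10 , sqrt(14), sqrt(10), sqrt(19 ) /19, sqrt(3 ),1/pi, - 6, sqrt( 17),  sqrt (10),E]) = [ - 6, - 3*sqrt( 11) /154,sqrt(19 )/19 , sqrt( 10 ) /10, 1/pi,sqrt( 3 ),E, sqrt (10), sqrt ( 10), sqrt( 14), sqrt(17 )]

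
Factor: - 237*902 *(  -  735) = 157123890 = 2^1 * 3^2*5^1* 7^2*11^1 * 41^1*79^1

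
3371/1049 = 3 + 224/1049   =  3.21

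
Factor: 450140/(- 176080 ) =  - 317/124= - 2^( - 2 )*31^( - 1)*317^1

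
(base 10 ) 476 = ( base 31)FB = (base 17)1B0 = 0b111011100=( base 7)1250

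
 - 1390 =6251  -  7641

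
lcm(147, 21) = 147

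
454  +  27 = 481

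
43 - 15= 28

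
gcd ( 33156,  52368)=12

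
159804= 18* 8878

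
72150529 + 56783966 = 128934495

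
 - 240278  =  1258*( -191 ) 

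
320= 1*320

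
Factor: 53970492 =2^2*3^1* 4497541^1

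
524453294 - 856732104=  - 332278810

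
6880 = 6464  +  416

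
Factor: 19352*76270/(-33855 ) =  - 2^4*3^( - 1 )*29^1*37^( - 1 ) * 41^1*59^1* 61^( - 1 ) *263^1 =- 295195408/6771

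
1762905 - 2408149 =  - 645244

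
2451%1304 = 1147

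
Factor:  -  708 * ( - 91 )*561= 2^2*3^2*7^1*11^1*13^1*17^1*59^1 = 36144108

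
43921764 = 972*45187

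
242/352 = 11/16 =0.69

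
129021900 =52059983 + 76961917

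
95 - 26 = 69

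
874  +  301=1175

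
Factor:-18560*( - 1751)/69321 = 2^7*3^( - 1 )*5^1*7^(- 1 )* 17^1*29^1*103^1*3301^ ( - 1)=32498560/69321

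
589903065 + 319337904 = 909240969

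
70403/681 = 70403/681 = 103.38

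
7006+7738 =14744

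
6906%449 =171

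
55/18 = 55/18 = 3.06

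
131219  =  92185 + 39034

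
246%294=246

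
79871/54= 1479 + 5/54 =1479.09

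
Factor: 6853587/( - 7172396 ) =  - 2^( - 2 )*3^1*7^( - 1 ) * 11^(-2 )*13^1*29^( - 1 )*47^1*73^( - 1)*3739^1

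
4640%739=206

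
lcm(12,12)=12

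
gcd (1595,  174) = 29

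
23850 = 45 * 530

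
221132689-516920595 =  - 295787906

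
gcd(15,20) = 5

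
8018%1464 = 698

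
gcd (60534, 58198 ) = 2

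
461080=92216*5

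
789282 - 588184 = 201098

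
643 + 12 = 655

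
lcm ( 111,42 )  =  1554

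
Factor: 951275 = 5^2*13^1*2927^1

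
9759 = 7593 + 2166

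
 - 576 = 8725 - 9301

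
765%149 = 20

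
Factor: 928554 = 2^1*3^1*11^2*1279^1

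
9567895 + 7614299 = 17182194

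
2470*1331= 3287570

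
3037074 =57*53282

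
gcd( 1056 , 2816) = 352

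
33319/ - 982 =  - 33319/982 = - 33.93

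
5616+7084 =12700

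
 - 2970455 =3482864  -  6453319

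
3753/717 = 1251/239=5.23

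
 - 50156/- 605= 82 + 546/605 = 82.90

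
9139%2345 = 2104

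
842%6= 2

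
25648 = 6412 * 4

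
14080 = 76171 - 62091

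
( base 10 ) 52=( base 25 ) 22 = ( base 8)64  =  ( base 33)1j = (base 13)40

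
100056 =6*16676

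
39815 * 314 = 12501910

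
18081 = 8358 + 9723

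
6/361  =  6/361 = 0.02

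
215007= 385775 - 170768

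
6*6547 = 39282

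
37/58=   37/58 = 0.64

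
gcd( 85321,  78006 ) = 1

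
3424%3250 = 174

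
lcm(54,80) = 2160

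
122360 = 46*2660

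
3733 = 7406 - 3673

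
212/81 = 212/81 = 2.62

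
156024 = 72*2167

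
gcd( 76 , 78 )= 2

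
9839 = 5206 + 4633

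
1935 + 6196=8131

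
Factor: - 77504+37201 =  - 40303 = - 41^1*983^1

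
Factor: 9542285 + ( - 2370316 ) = 7171969 = 7^1*37^1 *27691^1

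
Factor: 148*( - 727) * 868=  - 2^4*7^1*31^1 * 37^1*727^1 = - 93393328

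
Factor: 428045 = 5^1*59^1*1451^1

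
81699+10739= 92438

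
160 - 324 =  - 164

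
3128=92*34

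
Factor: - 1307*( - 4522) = 2^1*7^1 *17^1*19^1*1307^1 = 5910254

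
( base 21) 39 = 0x48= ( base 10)72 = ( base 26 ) 2k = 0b1001000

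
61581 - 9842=51739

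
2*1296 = 2592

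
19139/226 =19139/226=84.69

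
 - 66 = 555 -621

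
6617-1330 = 5287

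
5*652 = 3260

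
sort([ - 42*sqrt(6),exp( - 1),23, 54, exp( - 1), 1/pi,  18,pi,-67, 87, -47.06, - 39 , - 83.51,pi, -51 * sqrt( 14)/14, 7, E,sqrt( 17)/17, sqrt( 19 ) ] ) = [ - 42*sqrt( 6), - 83.51 , - 67,  -  47.06, - 39, - 51 * sqrt( 14)/14 , sqrt( 17)/17 , 1/pi,exp(-1 ),exp(-1),E, pi, pi,sqrt(19), 7, 18, 23,  54, 87]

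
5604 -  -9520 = 15124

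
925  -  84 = 841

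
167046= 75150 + 91896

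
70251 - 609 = 69642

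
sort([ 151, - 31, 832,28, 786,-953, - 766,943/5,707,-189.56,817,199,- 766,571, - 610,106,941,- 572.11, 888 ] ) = [-953, - 766, - 766, - 610, - 572.11, - 189.56,-31,28, 106 , 151,943/5,  199, 571,707,786, 817,832,888, 941 ]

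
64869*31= 2010939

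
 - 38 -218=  - 256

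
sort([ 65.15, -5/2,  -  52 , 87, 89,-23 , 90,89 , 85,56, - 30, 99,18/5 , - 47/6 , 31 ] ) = [  -  52,-30 , -23, - 47/6, - 5/2, 18/5,  31,56 , 65.15, 85 , 87,89,89,90, 99 ]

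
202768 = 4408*46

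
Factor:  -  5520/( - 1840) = 3 = 3^1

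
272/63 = 272/63 = 4.32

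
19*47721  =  906699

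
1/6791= 1/6791=   0.00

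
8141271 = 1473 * 5527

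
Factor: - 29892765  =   - 3^1 * 5^1*7^1*29^1*9817^1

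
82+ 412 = 494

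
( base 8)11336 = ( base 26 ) 73k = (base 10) 4830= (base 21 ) AK0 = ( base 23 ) 930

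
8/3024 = 1/378 = 0.00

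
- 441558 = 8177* (-54 ) 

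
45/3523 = 45/3523 = 0.01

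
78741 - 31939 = 46802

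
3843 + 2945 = 6788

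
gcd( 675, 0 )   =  675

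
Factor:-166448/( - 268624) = 101^1*163^(-1) = 101/163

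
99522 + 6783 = 106305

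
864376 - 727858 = 136518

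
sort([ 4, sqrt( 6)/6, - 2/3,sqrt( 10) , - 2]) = [ - 2, - 2/3,sqrt( 6 ) /6,sqrt( 10 ),  4 ]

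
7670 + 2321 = 9991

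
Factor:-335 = -5^1*67^1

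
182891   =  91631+91260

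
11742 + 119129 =130871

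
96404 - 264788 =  - 168384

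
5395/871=415/67 = 6.19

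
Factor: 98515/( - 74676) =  - 2^( - 2)*3^(-1) * 5^1*7^(-2)*17^1 *19^1*61^1*127^( -1 ) 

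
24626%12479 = 12147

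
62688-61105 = 1583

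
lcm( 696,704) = 61248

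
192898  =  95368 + 97530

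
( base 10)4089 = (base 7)14631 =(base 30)4G9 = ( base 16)ff9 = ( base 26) 617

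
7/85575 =1/12225 = 0.00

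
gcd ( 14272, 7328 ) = 32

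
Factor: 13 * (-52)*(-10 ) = 2^3*5^1*13^2 = 6760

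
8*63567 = 508536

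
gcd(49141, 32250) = 1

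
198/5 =198/5=39.60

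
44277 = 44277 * 1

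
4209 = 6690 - 2481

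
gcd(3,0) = 3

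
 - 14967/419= - 36 + 117/419= - 35.72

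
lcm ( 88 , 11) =88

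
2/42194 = 1/21097=0.00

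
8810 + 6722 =15532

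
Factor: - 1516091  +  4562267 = 2^5 * 3^2*7^1*1511^1 = 3046176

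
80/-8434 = -1 + 4177/4217 = -0.01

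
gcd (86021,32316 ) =1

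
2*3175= 6350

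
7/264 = 7/264 = 0.03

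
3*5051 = 15153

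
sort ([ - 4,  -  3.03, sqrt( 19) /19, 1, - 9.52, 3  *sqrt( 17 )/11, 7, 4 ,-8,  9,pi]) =[ - 9.52, - 8, - 4,- 3.03, sqrt( 19 )/19, 1, 3*sqrt (17)/11,  pi,  4, 7, 9]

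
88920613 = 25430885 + 63489728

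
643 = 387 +256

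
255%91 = 73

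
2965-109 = 2856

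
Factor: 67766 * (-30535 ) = -2069234810 = -2^1 * 5^1*31^2*197^1* 1093^1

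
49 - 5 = 44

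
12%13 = 12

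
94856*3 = 284568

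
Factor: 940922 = 2^1*470461^1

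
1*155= 155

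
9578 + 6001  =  15579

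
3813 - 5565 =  - 1752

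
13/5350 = 13/5350 = 0.00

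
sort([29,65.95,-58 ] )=[ - 58,29, 65.95 ]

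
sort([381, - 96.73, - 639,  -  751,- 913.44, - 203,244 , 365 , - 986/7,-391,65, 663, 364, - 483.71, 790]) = [  -  913.44,-751, - 639, - 483.71, - 391, - 203,  -  986/7, - 96.73 , 65 , 244, 364, 365, 381, 663, 790 ]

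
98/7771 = 98/7771 = 0.01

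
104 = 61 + 43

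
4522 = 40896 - 36374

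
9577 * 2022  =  19364694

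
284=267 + 17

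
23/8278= 23/8278 = 0.00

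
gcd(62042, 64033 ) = 1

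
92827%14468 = 6019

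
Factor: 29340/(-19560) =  - 2^( - 1 )*3^1 = -3/2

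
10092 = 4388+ 5704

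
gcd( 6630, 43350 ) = 510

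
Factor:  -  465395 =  - 5^1*7^1*  13297^1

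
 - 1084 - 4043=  - 5127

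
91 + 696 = 787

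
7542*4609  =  34761078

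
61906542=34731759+27174783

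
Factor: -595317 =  - 3^1*198439^1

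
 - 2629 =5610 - 8239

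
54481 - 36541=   17940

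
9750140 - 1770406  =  7979734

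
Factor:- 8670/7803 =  - 2^1*3^( - 2)*5^1  =  - 10/9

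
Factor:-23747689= - 7^1 * 1087^1*3121^1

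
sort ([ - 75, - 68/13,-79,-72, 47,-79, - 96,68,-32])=[  -  96,-79, - 79, - 75, -72,- 32,  -  68/13 , 47, 68 ] 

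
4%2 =0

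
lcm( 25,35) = 175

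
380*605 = 229900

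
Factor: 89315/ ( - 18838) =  - 2^( - 1 ) * 5^1*9419^ ( - 1)*17863^1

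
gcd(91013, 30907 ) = 1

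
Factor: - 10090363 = -401^1*25163^1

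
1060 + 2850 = 3910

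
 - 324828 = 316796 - 641624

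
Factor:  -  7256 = -2^3*907^1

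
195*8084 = 1576380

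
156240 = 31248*5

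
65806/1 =65806= 65806.00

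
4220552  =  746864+3473688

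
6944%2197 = 353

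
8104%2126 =1726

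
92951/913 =92951/913= 101.81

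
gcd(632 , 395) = 79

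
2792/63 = 44 + 20/63  =  44.32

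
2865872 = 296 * 9682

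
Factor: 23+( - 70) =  - 47^1 = - 47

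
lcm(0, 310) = 0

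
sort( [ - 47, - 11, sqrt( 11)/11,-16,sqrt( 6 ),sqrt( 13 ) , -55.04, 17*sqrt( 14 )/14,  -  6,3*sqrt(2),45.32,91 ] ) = [ - 55.04, - 47,-16, -11, -6, sqrt( 11 ) /11, sqrt(  6),sqrt( 13 ), 3 * sqrt(2), 17*sqrt( 14) /14, 45.32,91 ] 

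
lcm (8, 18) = 72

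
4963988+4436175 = 9400163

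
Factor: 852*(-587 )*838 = -419103912 = - 2^3 * 3^1*71^1*419^1*587^1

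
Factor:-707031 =-3^2*13^1*6043^1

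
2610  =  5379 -2769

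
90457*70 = 6331990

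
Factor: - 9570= - 2^1*3^1 * 5^1 * 11^1*29^1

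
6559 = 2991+3568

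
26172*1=26172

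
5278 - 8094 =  - 2816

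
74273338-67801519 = 6471819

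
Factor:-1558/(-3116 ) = 1/2 =2^( - 1)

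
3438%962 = 552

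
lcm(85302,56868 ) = 170604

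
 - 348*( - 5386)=1874328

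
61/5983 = 61/5983 = 0.01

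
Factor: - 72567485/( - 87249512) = 2^( - 3)*5^1*7^( - 1 )*89^1*107^( - 1)*313^1*521^1*14561^( - 1 ) 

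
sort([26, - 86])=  [ - 86, 26 ]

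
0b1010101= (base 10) 85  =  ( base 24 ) 3d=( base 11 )78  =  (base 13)67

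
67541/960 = 70 + 341/960 = 70.36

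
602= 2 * 301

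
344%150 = 44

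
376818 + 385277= 762095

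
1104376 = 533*2072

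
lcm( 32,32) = 32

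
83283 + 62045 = 145328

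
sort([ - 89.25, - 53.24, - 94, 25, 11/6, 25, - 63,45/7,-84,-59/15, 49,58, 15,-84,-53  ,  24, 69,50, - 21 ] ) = [ - 94, - 89.25, - 84, - 84, - 63, -53.24, - 53,-21, - 59/15,  11/6, 45/7, 15, 24, 25, 25, 49, 50,58, 69]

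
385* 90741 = 34935285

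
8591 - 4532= 4059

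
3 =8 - 5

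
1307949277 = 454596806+853352471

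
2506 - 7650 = - 5144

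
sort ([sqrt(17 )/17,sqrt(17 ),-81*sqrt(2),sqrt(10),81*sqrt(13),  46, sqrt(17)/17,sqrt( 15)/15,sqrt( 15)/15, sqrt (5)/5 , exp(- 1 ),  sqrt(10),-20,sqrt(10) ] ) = [  -  81*sqrt(2 )  ,-20,  sqrt(17)/17, sqrt ( 17) /17,  sqrt(15 )/15, sqrt( 15 ) /15, exp(  -  1),sqrt(5 )/5, sqrt( 10),sqrt(10),  sqrt(10), sqrt( 17), 46 , 81*sqrt( 13)] 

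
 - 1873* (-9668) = 18108164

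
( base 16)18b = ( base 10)395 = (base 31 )CN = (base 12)28b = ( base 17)164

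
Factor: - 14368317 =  - 3^1*1283^1*3733^1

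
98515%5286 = 3367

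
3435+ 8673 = 12108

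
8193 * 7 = 57351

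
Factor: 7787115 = 3^2 * 5^1 *7^1*59^1*419^1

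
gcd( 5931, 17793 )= 5931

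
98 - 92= 6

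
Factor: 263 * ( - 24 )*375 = -2^3*3^2*5^3*263^1 =- 2367000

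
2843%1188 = 467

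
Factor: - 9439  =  - 9439^1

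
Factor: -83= -83^1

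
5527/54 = 102+19/54=102.35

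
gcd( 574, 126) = 14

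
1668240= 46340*36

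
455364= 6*75894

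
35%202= 35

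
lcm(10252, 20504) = 20504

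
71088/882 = 80 + 88/147 = 80.60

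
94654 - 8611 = 86043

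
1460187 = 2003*729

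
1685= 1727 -42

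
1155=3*385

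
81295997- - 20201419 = 101497416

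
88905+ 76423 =165328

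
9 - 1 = 8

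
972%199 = 176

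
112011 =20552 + 91459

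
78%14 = 8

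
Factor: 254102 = 2^1*127051^1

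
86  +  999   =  1085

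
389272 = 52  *7486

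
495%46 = 35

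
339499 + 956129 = 1295628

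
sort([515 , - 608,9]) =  [-608 , 9,515]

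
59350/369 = 160 + 310/369 =160.84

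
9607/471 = 20 + 187/471 =20.40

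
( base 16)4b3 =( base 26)1k7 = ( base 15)553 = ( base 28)1ER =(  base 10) 1203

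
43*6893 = 296399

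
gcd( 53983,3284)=1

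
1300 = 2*650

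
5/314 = 5/314=0.02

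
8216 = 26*316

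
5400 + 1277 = 6677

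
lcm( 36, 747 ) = 2988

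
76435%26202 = 24031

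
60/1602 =10/267 = 0.04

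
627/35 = 17 + 32/35= 17.91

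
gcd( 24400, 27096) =8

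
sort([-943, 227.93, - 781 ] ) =[-943, - 781, 227.93]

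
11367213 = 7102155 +4265058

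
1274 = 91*14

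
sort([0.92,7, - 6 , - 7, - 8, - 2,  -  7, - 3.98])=[-8, - 7, - 7, - 6, -3.98, - 2,0.92,7 ] 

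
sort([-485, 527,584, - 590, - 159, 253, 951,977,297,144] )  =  [ -590, - 485, - 159, 144,253,297,527,584, 951,977]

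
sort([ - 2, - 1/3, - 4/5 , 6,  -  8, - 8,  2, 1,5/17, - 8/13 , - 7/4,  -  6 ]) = [ -8,  -  8, - 6,  -  2, -7/4, - 4/5,  -  8/13, - 1/3, 5/17,1,2,  6 ] 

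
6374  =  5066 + 1308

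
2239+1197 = 3436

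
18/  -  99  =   - 2/11 = - 0.18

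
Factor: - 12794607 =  - 3^2*7^1 * 43^1*4723^1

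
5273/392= 5273/392 = 13.45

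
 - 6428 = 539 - 6967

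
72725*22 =1599950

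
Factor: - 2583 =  - 3^2*7^1*41^1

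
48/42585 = 16/14195 = 0.00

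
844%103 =20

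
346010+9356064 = 9702074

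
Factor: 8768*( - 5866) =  - 51433088=   - 2^7*7^1*137^1*419^1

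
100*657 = 65700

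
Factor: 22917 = 3^1*7639^1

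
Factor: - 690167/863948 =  - 2^( - 2)*67^1*271^(  -  1)*797^( -1)*10301^1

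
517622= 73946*7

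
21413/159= 21413/159 = 134.67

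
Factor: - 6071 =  - 13^1*467^1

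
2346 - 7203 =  - 4857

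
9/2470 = 9/2470= 0.00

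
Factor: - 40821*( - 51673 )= 2109343533 = 3^1*11^1*1237^1*51673^1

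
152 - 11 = 141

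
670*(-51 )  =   - 34170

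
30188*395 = 11924260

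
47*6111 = 287217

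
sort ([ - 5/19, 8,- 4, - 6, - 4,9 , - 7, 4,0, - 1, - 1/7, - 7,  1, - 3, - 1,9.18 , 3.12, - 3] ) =[ - 7, -7, - 6 , - 4, - 4,  -  3, - 3, - 1, - 1, - 5/19, - 1/7,0, 1,3.12, 4, 8,  9,9.18] 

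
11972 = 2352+9620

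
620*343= 212660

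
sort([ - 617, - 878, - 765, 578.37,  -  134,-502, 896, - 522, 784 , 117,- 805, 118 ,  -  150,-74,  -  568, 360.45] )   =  [  -  878, - 805 , - 765, - 617,- 568, - 522, - 502 ,  -  150, - 134,  -  74,117, 118,360.45,  578.37, 784,896]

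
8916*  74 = 659784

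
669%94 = 11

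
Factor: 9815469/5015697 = 3271823/1671899 = 17^( - 1)*98347^( - 1 )*3271823^1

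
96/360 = 4/15 = 0.27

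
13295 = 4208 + 9087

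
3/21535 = 3/21535= 0.00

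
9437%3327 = 2783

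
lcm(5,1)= 5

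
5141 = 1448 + 3693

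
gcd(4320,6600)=120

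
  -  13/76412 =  -1 + 76399/76412 = -0.00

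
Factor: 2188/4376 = 1/2 =2^( - 1)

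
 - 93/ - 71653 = 93/71653 = 0.00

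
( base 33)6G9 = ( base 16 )1B9F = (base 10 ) 7071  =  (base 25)B7L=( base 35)5r1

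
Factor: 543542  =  2^1*271771^1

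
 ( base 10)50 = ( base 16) 32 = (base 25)20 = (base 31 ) 1J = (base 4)302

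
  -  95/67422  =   - 95/67422= - 0.00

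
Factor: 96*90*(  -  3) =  -2^6 * 3^4*5^1 = - 25920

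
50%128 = 50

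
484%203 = 78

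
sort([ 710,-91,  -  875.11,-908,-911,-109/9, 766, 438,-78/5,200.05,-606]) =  [-911,- 908, - 875.11,-606, - 91,-78/5,-109/9,200.05, 438, 710, 766 ] 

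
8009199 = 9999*801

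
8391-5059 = 3332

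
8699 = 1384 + 7315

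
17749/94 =188 + 77/94 = 188.82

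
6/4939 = 6/4939 = 0.00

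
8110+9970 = 18080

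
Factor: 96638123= 19^1*653^1*7789^1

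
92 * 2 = 184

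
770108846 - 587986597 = 182122249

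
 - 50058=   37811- 87869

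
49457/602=82 + 93/602 = 82.15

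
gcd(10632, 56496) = 24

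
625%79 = 72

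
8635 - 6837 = 1798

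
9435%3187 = 3061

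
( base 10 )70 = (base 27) 2G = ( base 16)46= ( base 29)2c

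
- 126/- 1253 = 18/179 = 0.10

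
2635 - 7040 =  - 4405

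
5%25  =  5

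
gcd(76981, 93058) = 23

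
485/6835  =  97/1367 = 0.07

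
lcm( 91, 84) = 1092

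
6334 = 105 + 6229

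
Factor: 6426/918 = 7 =7^1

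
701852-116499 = 585353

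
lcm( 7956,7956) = 7956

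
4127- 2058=2069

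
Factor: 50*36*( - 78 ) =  - 140400 = - 2^4 * 3^3*5^2*13^1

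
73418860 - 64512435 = 8906425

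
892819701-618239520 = 274580181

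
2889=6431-3542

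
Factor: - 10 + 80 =70=2^1*5^1*7^1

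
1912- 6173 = - 4261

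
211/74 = 2 + 63/74 = 2.85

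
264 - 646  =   - 382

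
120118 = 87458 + 32660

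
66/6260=33/3130 = 0.01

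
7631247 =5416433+2214814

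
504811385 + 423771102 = 928582487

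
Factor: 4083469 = 13^1*314113^1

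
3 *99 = 297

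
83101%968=821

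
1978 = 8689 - 6711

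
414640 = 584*710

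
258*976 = 251808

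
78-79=-1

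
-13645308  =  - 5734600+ - 7910708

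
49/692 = 49/692 = 0.07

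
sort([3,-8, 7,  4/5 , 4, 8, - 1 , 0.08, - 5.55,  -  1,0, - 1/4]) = [ - 8 , - 5.55, - 1, - 1, - 1/4,0, 0.08,4/5,3, 4, 7, 8] 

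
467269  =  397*1177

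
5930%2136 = 1658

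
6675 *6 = 40050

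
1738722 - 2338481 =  - 599759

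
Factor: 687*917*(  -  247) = -3^1*7^1*13^1*19^1*131^1*229^1 = - 155604813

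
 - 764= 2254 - 3018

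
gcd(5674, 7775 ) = 1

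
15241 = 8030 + 7211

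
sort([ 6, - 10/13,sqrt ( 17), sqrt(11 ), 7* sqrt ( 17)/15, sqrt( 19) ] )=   [  -  10/13, 7*sqrt( 17) /15, sqrt( 11),sqrt( 17 ),sqrt(19),6] 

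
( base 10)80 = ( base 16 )50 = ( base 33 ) 2e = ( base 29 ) 2m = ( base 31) 2I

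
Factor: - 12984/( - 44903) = 24/83 = 2^3 * 3^1 * 83^ ( -1 ) 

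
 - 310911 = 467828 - 778739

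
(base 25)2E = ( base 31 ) 22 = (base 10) 64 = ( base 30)24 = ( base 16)40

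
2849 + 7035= 9884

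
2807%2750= 57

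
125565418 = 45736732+79828686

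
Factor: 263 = 263^1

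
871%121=24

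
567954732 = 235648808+332305924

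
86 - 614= - 528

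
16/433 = 16/433  =  0.04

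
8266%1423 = 1151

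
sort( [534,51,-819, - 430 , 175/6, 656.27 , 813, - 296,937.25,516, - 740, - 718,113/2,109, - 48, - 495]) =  [ - 819, -740, - 718,-495, - 430,-296, - 48,175/6,51,113/2,109, 516,534, 656.27,813,937.25]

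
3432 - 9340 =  - 5908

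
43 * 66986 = 2880398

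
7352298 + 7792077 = 15144375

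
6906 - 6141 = 765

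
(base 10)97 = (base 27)3g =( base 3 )10121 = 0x61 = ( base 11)89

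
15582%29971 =15582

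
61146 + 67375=128521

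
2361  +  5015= 7376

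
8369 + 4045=12414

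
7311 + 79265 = 86576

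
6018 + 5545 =11563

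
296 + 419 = 715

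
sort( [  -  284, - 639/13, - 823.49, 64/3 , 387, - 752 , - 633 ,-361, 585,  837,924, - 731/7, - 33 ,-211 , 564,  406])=[ -823.49, - 752, - 633, - 361, - 284, - 211, - 731/7, - 639/13, - 33, 64/3 , 387,406, 564 , 585 , 837,924 ] 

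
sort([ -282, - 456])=[ - 456 ,-282]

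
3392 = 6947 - 3555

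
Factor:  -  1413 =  - 3^2*157^1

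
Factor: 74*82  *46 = 2^3*23^1*37^1*41^1 = 279128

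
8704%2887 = 43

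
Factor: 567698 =2^1*17^1 * 59^1*283^1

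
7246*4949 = 35860454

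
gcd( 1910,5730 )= 1910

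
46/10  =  23/5 = 4.60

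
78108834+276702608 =354811442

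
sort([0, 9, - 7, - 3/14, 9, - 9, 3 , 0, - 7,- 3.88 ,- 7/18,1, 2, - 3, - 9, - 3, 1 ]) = [ - 9 , - 9, - 7, - 7, - 3.88, - 3, - 3, - 7/18,  -  3/14 , 0,  0,1, 1,2, 3,9 , 9 ]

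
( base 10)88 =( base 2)1011000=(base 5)323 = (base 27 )37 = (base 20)48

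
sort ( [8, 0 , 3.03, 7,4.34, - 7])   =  [-7,0, 3.03,4.34,7,  8]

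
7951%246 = 79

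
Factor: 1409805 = 3^4 *5^1 * 59^2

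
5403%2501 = 401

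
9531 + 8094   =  17625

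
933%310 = 3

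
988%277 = 157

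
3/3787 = 3/3787 = 0.00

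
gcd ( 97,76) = 1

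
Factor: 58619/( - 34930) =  - 2^(-1 )*5^( - 1 )*7^( - 1)* 11^1*73^2*499^( - 1)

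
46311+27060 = 73371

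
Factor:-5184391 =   -  5184391^1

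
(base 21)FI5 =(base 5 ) 210443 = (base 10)6998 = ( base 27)9g5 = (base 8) 15526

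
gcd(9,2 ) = 1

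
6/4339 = 6/4339 = 0.00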